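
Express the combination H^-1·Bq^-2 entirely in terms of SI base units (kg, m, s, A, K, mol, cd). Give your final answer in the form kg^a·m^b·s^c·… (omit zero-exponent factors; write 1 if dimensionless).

H = kg·m²·s⁻²·A⁻².
So H⁻¹ = kg⁻¹·m⁻²·s²·A².
Bq = s⁻¹.
So Bq⁻² = s².
Combining: H⁻¹·Bq⁻² = (kg⁻¹·m⁻²·s²·A²) · s² = kg⁻¹·m⁻²·s⁴·A².

kg⁻¹·m⁻²·s⁴·A²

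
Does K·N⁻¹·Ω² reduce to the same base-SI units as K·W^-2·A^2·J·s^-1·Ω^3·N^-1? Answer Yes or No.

Yes

Left side:
  N = kg·m/s² = kg·m·s⁻² (force = mass × acceleration).
  So N⁻¹ = kg⁻¹·m⁻¹·s².
  Ω = V/A (resistance = voltage per current),
      = kg·m²·s⁻³·A⁻².
  So Ω² = kg²·m⁴·s⁻⁶·A⁻⁴.
  Combining: K·N⁻¹·Ω² = K · (kg⁻¹·m⁻¹·s²) · (kg²·m⁴·s⁻⁶·A⁻⁴) = kg·m³·s⁻⁴·A⁻⁴·K.
Right side:
  W = J/s (power = energy per time),
      = kg·m²·s⁻³.
  So W⁻² = kg⁻²·m⁻⁴·s⁶.
  J = N·m (work = force × distance),
      = kg·m²·s⁻².
  Ω = V/A (resistance = voltage per current),
      = kg·m²·s⁻³·A⁻².
  So Ω³ = kg³·m⁶·s⁻⁹·A⁻⁶.
  N = kg·m/s² = kg·m·s⁻² (force = mass × acceleration).
  So N⁻¹ = kg⁻¹·m⁻¹·s².
  Combining: K·W⁻²·A²·J·s⁻¹·Ω³·N⁻¹ = K · (kg⁻²·m⁻⁴·s⁶) · A² · (kg·m²·s⁻²) · s⁻¹ · (kg³·m⁶·s⁻⁹·A⁻⁶) · (kg⁻¹·m⁻¹·s²) = kg·m³·s⁻⁴·A⁻⁴·K.
Both reduce to kg·m³·s⁻⁴·A⁻⁴·K.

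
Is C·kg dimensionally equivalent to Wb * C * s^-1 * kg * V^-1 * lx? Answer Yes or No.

No

Left side:
  C = s·A.
  Combining: C·kg = (s·A) · kg = kg·s·A.
Right side:
  Wb = kg·m²·s⁻²·A⁻¹.
  C = s·A.
  V = kg·m²·s⁻³·A⁻¹.
  So V⁻¹ = kg⁻¹·m⁻²·s³·A.
  lx = m⁻²·cd.
  Combining: Wb·C·s⁻¹·kg·V⁻¹·lx = (kg·m²·s⁻²·A⁻¹) · (s·A) · s⁻¹ · kg · (kg⁻¹·m⁻²·s³·A) · (m⁻²·cd) = kg·m⁻²·s·A·cd.
Left is kg·s·A; right is kg·m⁻²·s·A·cd — different.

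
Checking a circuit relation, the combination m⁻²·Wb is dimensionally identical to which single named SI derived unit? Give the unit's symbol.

Wb = V·s (flux: a volt is a weber per second),
    = kg·m²·s⁻²·A⁻¹.
Combining: m⁻²·Wb = m⁻² · (kg·m²·s⁻²·A⁻¹) = kg·s⁻²·A⁻¹.
kg·s⁻²·A⁻¹ is the base-SI form of the tesla.

T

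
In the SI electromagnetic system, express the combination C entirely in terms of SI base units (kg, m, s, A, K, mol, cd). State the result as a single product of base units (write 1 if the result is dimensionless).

C = s·A.

s·A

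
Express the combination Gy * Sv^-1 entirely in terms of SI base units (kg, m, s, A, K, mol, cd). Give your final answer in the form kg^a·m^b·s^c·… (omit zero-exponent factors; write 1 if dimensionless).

1

Gy = J/kg (absorbed dose = energy per mass),
    = m²·s⁻².
Sv = J/kg (equivalent dose = energy per mass),
    = m²·s⁻².
So Sv⁻¹ = m⁻²·s².
Combining: Gy·Sv⁻¹ = (m²·s⁻²) · (m⁻²·s²) = 1.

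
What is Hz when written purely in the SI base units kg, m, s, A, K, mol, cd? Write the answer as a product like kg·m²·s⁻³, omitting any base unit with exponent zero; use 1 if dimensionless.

s⁻¹

Hz = 1/s = s⁻¹ (frequency is cycles per second).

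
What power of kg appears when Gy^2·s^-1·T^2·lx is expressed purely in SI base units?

Gy = J/kg (absorbed dose = energy per mass),
    = m²·s⁻².
So Gy² = m⁴·s⁻⁴.
T = Wb/m² (flux density = flux per area),
    = kg·s⁻²·A⁻¹.
So T² = kg²·s⁻⁴·A⁻².
lx = lm/m² (illuminance = luminous flux per area),
    = m⁻²·cd.
Combining: Gy²·s⁻¹·T²·lx = (m⁴·s⁻⁴) · s⁻¹ · (kg²·s⁻⁴·A⁻²) · (m⁻²·cd) = kg²·m²·s⁻⁹·A⁻²·cd.
The exponent of kg is 2.

2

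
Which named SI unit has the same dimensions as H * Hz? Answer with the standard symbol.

Ω

H = kg·m²·s⁻²·A⁻².
Hz = s⁻¹.
Combining: H·Hz = (kg·m²·s⁻²·A⁻²) · s⁻¹ = kg·m²·s⁻³·A⁻².
kg·m²·s⁻³·A⁻² is the base-SI form of the ohm.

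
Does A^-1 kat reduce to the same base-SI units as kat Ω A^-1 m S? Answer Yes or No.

Left side:
  kat = mol/s = s⁻¹·mol (catalytic activity).
  Combining: A⁻¹·kat = A⁻¹ · (s⁻¹·mol) = s⁻¹·A⁻¹·mol.
Right side:
  kat = s⁻¹·mol.
  Ω = kg·m²·s⁻³·A⁻².
  S = kg⁻¹·m⁻²·s³·A².
  Combining: kat·Ω·A⁻¹·m·S = (s⁻¹·mol) · (kg·m²·s⁻³·A⁻²) · A⁻¹ · m · (kg⁻¹·m⁻²·s³·A²) = m·s⁻¹·A⁻¹·mol.
Left is s⁻¹·A⁻¹·mol; right is m·s⁻¹·A⁻¹·mol — different.

No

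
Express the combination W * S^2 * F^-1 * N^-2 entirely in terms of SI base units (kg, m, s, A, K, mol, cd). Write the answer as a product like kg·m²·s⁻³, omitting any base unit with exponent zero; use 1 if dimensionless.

kg⁻²·m⁻²·s³·A²

W = kg·m²·s⁻³.
S = kg⁻¹·m⁻²·s³·A².
So S² = kg⁻²·m⁻⁴·s⁶·A⁴.
F = kg⁻¹·m⁻²·s⁴·A².
So F⁻¹ = kg·m²·s⁻⁴·A⁻².
N = kg·m·s⁻².
So N⁻² = kg⁻²·m⁻²·s⁴.
Combining: W·S²·F⁻¹·N⁻² = (kg·m²·s⁻³) · (kg⁻²·m⁻⁴·s⁶·A⁴) · (kg·m²·s⁻⁴·A⁻²) · (kg⁻²·m⁻²·s⁴) = kg⁻²·m⁻²·s³·A².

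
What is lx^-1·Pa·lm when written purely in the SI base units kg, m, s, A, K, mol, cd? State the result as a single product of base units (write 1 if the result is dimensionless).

kg·m·s⁻²

lx = lm/m² (illuminance = luminous flux per area),
    = m⁻²·cd.
So lx⁻¹ = m²·cd⁻¹.
Pa = N/m² (pressure = force per area),
    = kg·m⁻¹·s⁻².
lm = cd·sr = cd (luminous flux; sr is dimensionless).
Combining: lx⁻¹·Pa·lm = (m²·cd⁻¹) · (kg·m⁻¹·s⁻²) · cd = kg·m·s⁻².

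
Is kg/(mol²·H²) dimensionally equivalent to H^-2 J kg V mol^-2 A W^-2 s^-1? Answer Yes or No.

Left side:
  H = Wb/A (inductance = flux per current),
      = kg·m²·s⁻²·A⁻².
  So H⁻² = kg⁻²·m⁻⁴·s⁴·A⁴.
  Combining: kg·mol⁻²·H⁻² = kg · mol⁻² · (kg⁻²·m⁻⁴·s⁴·A⁴) = kg⁻¹·m⁻⁴·s⁴·A⁴·mol⁻².
Right side:
  H = Wb/A (inductance = flux per current),
      = kg·m²·s⁻²·A⁻².
  So H⁻² = kg⁻²·m⁻⁴·s⁴·A⁴.
  J = N·m (work = force × distance),
      = kg·m²·s⁻².
  V = W/A (potential = power per current),
      = kg·m²·s⁻³·A⁻¹.
  W = J/s (power = energy per time),
      = kg·m²·s⁻³.
  So W⁻² = kg⁻²·m⁻⁴·s⁶.
  Combining: H⁻²·J·kg·V·mol⁻²·A·W⁻²·s⁻¹ = (kg⁻²·m⁻⁴·s⁴·A⁴) · (kg·m²·s⁻²) · kg · (kg·m²·s⁻³·A⁻¹) · mol⁻² · A · (kg⁻²·m⁻⁴·s⁶) · s⁻¹ = kg⁻¹·m⁻⁴·s⁴·A⁴·mol⁻².
Both reduce to kg⁻¹·m⁻⁴·s⁴·A⁴·mol⁻².

Yes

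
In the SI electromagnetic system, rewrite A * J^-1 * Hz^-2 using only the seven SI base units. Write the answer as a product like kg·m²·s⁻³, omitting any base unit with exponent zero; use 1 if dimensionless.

kg⁻¹·m⁻²·s⁴·A

J = N·m (work = force × distance),
    = kg·m²·s⁻².
So J⁻¹ = kg⁻¹·m⁻²·s².
Hz = 1/s = s⁻¹ (frequency is cycles per second).
So Hz⁻² = s².
Combining: A·J⁻¹·Hz⁻² = A · (kg⁻¹·m⁻²·s²) · s² = kg⁻¹·m⁻²·s⁴·A.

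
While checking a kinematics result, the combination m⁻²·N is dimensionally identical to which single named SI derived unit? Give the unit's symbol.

N = kg·m/s² = kg·m·s⁻² (force = mass × acceleration).
Combining: m⁻²·N = m⁻² · (kg·m·s⁻²) = kg·m⁻¹·s⁻².
kg·m⁻¹·s⁻² is the base-SI form of the pascal.

Pa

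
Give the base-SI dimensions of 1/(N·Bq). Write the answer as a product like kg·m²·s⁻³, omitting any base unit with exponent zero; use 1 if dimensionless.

N = kg·m/s² = kg·m·s⁻² (force = mass × acceleration).
So N⁻¹ = kg⁻¹·m⁻¹·s².
Bq = 1/s = s⁻¹ (activity is decays per second).
So Bq⁻¹ = s.
Combining: N⁻¹·Bq⁻¹ = (kg⁻¹·m⁻¹·s²) · s = kg⁻¹·m⁻¹·s³.

kg⁻¹·m⁻¹·s³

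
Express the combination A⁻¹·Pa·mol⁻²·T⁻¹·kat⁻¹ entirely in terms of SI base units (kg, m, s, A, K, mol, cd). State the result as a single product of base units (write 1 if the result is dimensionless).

m⁻¹·s·mol⁻³

Pa = N/m² (pressure = force per area),
    = kg·m⁻¹·s⁻².
T = Wb/m² (flux density = flux per area),
    = kg·s⁻²·A⁻¹.
So T⁻¹ = kg⁻¹·s²·A.
kat = mol/s = s⁻¹·mol (catalytic activity).
So kat⁻¹ = s·mol⁻¹.
Combining: A⁻¹·Pa·mol⁻²·T⁻¹·kat⁻¹ = A⁻¹ · (kg·m⁻¹·s⁻²) · mol⁻² · (kg⁻¹·s²·A) · (s·mol⁻¹) = m⁻¹·s·mol⁻³.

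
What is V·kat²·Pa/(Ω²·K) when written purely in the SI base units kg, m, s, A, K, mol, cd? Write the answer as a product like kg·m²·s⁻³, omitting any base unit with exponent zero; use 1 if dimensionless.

m⁻³·s⁻¹·A³·K⁻¹·mol²

Ω = kg·m²·s⁻³·A⁻².
So Ω⁻² = kg⁻²·m⁻⁴·s⁶·A⁴.
V = kg·m²·s⁻³·A⁻¹.
kat = s⁻¹·mol.
So kat² = s⁻²·mol².
Pa = kg·m⁻¹·s⁻².
Combining: Ω⁻²·V·kat²·Pa·K⁻¹ = (kg⁻²·m⁻⁴·s⁶·A⁴) · (kg·m²·s⁻³·A⁻¹) · (s⁻²·mol²) · (kg·m⁻¹·s⁻²) · K⁻¹ = m⁻³·s⁻¹·A³·K⁻¹·mol².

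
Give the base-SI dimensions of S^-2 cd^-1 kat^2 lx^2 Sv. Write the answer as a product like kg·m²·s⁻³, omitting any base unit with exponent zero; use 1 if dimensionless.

kg²·m²·s⁻¹⁰·A⁻⁴·mol²·cd

S = 1/Ω (conductance is reciprocal resistance),
    = kg⁻¹·m⁻²·s³·A².
So S⁻² = kg²·m⁴·s⁻⁶·A⁻⁴.
kat = mol/s = s⁻¹·mol (catalytic activity).
So kat² = s⁻²·mol².
lx = lm/m² (illuminance = luminous flux per area),
    = m⁻²·cd.
So lx² = m⁻⁴·cd².
Sv = J/kg (equivalent dose = energy per mass),
    = m²·s⁻².
Combining: S⁻²·cd⁻¹·kat²·lx²·Sv = (kg²·m⁴·s⁻⁶·A⁻⁴) · cd⁻¹ · (s⁻²·mol²) · (m⁻⁴·cd²) · (m²·s⁻²) = kg²·m²·s⁻¹⁰·A⁻⁴·mol²·cd.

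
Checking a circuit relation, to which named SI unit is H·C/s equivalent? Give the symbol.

H = kg·m²·s⁻²·A⁻².
C = s·A.
Combining: s⁻¹·H·C = s⁻¹ · (kg·m²·s⁻²·A⁻²) · (s·A) = kg·m²·s⁻²·A⁻¹.
kg·m²·s⁻²·A⁻¹ is the base-SI form of the weber.

Wb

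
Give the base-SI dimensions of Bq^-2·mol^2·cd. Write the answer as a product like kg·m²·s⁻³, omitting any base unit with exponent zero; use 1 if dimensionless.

Bq = s⁻¹.
So Bq⁻² = s².
Combining: Bq⁻²·mol²·cd = s² · mol² · cd = s²·mol²·cd.

s²·mol²·cd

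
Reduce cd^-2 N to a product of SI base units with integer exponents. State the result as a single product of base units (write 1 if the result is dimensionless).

N = kg·m/s² = kg·m·s⁻² (force = mass × acceleration).
Combining: cd⁻²·N = cd⁻² · (kg·m·s⁻²) = kg·m·s⁻²·cd⁻².

kg·m·s⁻²·cd⁻²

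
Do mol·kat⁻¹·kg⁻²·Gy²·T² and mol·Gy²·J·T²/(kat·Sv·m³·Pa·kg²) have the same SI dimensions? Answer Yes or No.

Left side:
  kat = mol/s = s⁻¹·mol (catalytic activity).
  So kat⁻¹ = s·mol⁻¹.
  Gy = J/kg (absorbed dose = energy per mass),
      = m²·s⁻².
  So Gy² = m⁴·s⁻⁴.
  T = Wb/m² (flux density = flux per area),
      = kg·s⁻²·A⁻¹.
  So T² = kg²·s⁻⁴·A⁻².
  Combining: mol·kat⁻¹·kg⁻²·Gy²·T² = mol · (s·mol⁻¹) · kg⁻² · (m⁴·s⁻⁴) · (kg²·s⁻⁴·A⁻²) = m⁴·s⁻⁷·A⁻².
Right side:
  kat = s⁻¹·mol.
  So kat⁻¹ = s·mol⁻¹.
  Sv = m²·s⁻².
  So Sv⁻¹ = m⁻²·s².
  Pa = kg·m⁻¹·s⁻².
  So Pa⁻¹ = kg⁻¹·m·s².
  Gy = m²·s⁻².
  So Gy² = m⁴·s⁻⁴.
  J = kg·m²·s⁻².
  T = kg·s⁻²·A⁻¹.
  So T² = kg²·s⁻⁴·A⁻².
  Combining: kat⁻¹·Sv⁻¹·mol·m⁻³·Pa⁻¹·Gy²·kg⁻²·J·T² = (s·mol⁻¹) · (m⁻²·s²) · mol · m⁻³ · (kg⁻¹·m·s²) · (m⁴·s⁻⁴) · kg⁻² · (kg·m²·s⁻²) · (kg²·s⁻⁴·A⁻²) = m²·s⁻⁵·A⁻².
Left is m⁴·s⁻⁷·A⁻²; right is m²·s⁻⁵·A⁻² — different.

No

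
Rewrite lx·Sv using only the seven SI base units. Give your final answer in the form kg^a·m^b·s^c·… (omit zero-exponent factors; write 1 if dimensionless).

lx = m⁻²·cd.
Sv = m²·s⁻².
Combining: lx·Sv = (m⁻²·cd) · (m²·s⁻²) = s⁻²·cd.

s⁻²·cd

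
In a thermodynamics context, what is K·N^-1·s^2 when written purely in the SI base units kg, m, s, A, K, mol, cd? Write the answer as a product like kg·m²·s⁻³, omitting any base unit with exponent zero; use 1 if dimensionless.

N = kg·m/s² = kg·m·s⁻² (force = mass × acceleration).
So N⁻¹ = kg⁻¹·m⁻¹·s².
Combining: K·N⁻¹·s² = K · (kg⁻¹·m⁻¹·s²) · s² = kg⁻¹·m⁻¹·s⁴·K.

kg⁻¹·m⁻¹·s⁴·K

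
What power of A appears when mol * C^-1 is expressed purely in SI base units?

C = A·s = s·A (charge = current × time).
So C⁻¹ = s⁻¹·A⁻¹.
Combining: mol·C⁻¹ = mol · (s⁻¹·A⁻¹) = s⁻¹·A⁻¹·mol.
The exponent of A is -1.

-1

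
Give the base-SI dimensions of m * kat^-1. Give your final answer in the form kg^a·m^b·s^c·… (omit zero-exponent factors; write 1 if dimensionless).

kat = s⁻¹·mol.
So kat⁻¹ = s·mol⁻¹.
Combining: m·kat⁻¹ = m · (s·mol⁻¹) = m·s·mol⁻¹.

m·s·mol⁻¹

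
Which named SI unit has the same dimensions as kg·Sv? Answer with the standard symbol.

J

Sv = J/kg (equivalent dose = energy per mass),
    = m²·s⁻².
Combining: kg·Sv = kg · (m²·s⁻²) = kg·m²·s⁻².
kg·m²·s⁻² is the base-SI form of the joule.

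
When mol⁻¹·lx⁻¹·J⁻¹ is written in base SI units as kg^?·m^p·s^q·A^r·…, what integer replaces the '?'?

lx = lm/m² (illuminance = luminous flux per area),
    = m⁻²·cd.
So lx⁻¹ = m²·cd⁻¹.
J = N·m (work = force × distance),
    = kg·m²·s⁻².
So J⁻¹ = kg⁻¹·m⁻²·s².
Combining: mol⁻¹·lx⁻¹·J⁻¹ = mol⁻¹ · (m²·cd⁻¹) · (kg⁻¹·m⁻²·s²) = kg⁻¹·s²·mol⁻¹·cd⁻¹.
The exponent of kg is -1.

-1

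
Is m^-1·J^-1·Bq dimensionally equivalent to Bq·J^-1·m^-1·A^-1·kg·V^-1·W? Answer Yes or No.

Left side:
  J = kg·m²·s⁻².
  So J⁻¹ = kg⁻¹·m⁻²·s².
  Bq = s⁻¹.
  Combining: m⁻¹·J⁻¹·Bq = m⁻¹ · (kg⁻¹·m⁻²·s²) · s⁻¹ = kg⁻¹·m⁻³·s.
Right side:
  Bq = 1/s = s⁻¹ (activity is decays per second).
  J = N·m (work = force × distance),
      = kg·m²·s⁻².
  So J⁻¹ = kg⁻¹·m⁻²·s².
  V = W/A (potential = power per current),
      = kg·m²·s⁻³·A⁻¹.
  So V⁻¹ = kg⁻¹·m⁻²·s³·A.
  W = J/s (power = energy per time),
      = kg·m²·s⁻³.
  Combining: Bq·J⁻¹·m⁻¹·A⁻¹·kg·V⁻¹·W = s⁻¹ · (kg⁻¹·m⁻²·s²) · m⁻¹ · A⁻¹ · kg · (kg⁻¹·m⁻²·s³·A) · (kg·m²·s⁻³) = m⁻³·s.
Left is kg⁻¹·m⁻³·s; right is m⁻³·s — different.

No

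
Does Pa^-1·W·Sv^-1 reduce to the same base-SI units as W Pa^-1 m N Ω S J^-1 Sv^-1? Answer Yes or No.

Left side:
  Pa = N/m² (pressure = force per area),
      = kg·m⁻¹·s⁻².
  So Pa⁻¹ = kg⁻¹·m·s².
  W = J/s (power = energy per time),
      = kg·m²·s⁻³.
  Sv = J/kg (equivalent dose = energy per mass),
      = m²·s⁻².
  So Sv⁻¹ = m⁻²·s².
  Combining: Pa⁻¹·W·Sv⁻¹ = (kg⁻¹·m·s²) · (kg·m²·s⁻³) · (m⁻²·s²) = m·s.
Right side:
  W = kg·m²·s⁻³.
  Pa = kg·m⁻¹·s⁻².
  So Pa⁻¹ = kg⁻¹·m·s².
  N = kg·m·s⁻².
  Ω = kg·m²·s⁻³·A⁻².
  S = kg⁻¹·m⁻²·s³·A².
  J = kg·m²·s⁻².
  So J⁻¹ = kg⁻¹·m⁻²·s².
  Sv = m²·s⁻².
  So Sv⁻¹ = m⁻²·s².
  Combining: W·Pa⁻¹·m·N·Ω·S·J⁻¹·Sv⁻¹ = (kg·m²·s⁻³) · (kg⁻¹·m·s²) · m · (kg·m·s⁻²) · (kg·m²·s⁻³·A⁻²) · (kg⁻¹·m⁻²·s³·A²) · (kg⁻¹·m⁻²·s²) · (m⁻²·s²) = m·s.
Both reduce to m·s.

Yes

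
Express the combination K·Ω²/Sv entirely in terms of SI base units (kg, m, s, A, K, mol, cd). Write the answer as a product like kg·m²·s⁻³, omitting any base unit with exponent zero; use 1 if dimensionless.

kg²·m²·s⁻⁴·A⁻⁴·K

Ω = V/A (resistance = voltage per current),
    = kg·m²·s⁻³·A⁻².
So Ω² = kg²·m⁴·s⁻⁶·A⁻⁴.
Sv = J/kg (equivalent dose = energy per mass),
    = m²·s⁻².
So Sv⁻¹ = m⁻²·s².
Combining: K·Ω²·Sv⁻¹ = K · (kg²·m⁴·s⁻⁶·A⁻⁴) · (m⁻²·s²) = kg²·m²·s⁻⁴·A⁻⁴·K.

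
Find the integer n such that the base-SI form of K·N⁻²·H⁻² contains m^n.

N = kg·m·s⁻².
So N⁻² = kg⁻²·m⁻²·s⁴.
H = kg·m²·s⁻²·A⁻².
So H⁻² = kg⁻²·m⁻⁴·s⁴·A⁴.
Combining: K·N⁻²·H⁻² = K · (kg⁻²·m⁻²·s⁴) · (kg⁻²·m⁻⁴·s⁴·A⁴) = kg⁻⁴·m⁻⁶·s⁸·A⁴·K.
The exponent of m is -6.

-6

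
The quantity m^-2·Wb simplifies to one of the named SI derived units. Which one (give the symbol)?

Wb = V·s (flux: a volt is a weber per second),
    = kg·m²·s⁻²·A⁻¹.
Combining: m⁻²·Wb = m⁻² · (kg·m²·s⁻²·A⁻¹) = kg·s⁻²·A⁻¹.
kg·s⁻²·A⁻¹ is the base-SI form of the tesla.

T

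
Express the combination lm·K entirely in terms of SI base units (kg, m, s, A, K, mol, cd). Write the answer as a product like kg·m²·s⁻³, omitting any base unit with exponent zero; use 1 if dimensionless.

K·cd

lm = cd.
Combining: lm·K = cd · K = K·cd.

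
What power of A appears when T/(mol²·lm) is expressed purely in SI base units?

-1

T = Wb/m² (flux density = flux per area),
    = kg·s⁻²·A⁻¹.
lm = cd·sr = cd (luminous flux; sr is dimensionless).
So lm⁻¹ = cd⁻¹.
Combining: T·mol⁻²·lm⁻¹ = (kg·s⁻²·A⁻¹) · mol⁻² · cd⁻¹ = kg·s⁻²·A⁻¹·mol⁻²·cd⁻¹.
The exponent of A is -1.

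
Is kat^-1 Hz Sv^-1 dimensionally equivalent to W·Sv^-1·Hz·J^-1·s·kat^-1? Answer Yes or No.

Left side:
  kat = s⁻¹·mol.
  So kat⁻¹ = s·mol⁻¹.
  Hz = s⁻¹.
  Sv = m²·s⁻².
  So Sv⁻¹ = m⁻²·s².
  Combining: kat⁻¹·Hz·Sv⁻¹ = (s·mol⁻¹) · s⁻¹ · (m⁻²·s²) = m⁻²·s²·mol⁻¹.
Right side:
  W = kg·m²·s⁻³.
  Sv = m²·s⁻².
  So Sv⁻¹ = m⁻²·s².
  Hz = s⁻¹.
  J = kg·m²·s⁻².
  So J⁻¹ = kg⁻¹·m⁻²·s².
  kat = s⁻¹·mol.
  So kat⁻¹ = s·mol⁻¹.
  Combining: W·Sv⁻¹·Hz·J⁻¹·s·kat⁻¹ = (kg·m²·s⁻³) · (m⁻²·s²) · s⁻¹ · (kg⁻¹·m⁻²·s²) · s · (s·mol⁻¹) = m⁻²·s²·mol⁻¹.
Both reduce to m⁻²·s²·mol⁻¹.

Yes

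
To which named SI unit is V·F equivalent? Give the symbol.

V = kg·m²·s⁻³·A⁻¹.
F = kg⁻¹·m⁻²·s⁴·A².
Combining: V·F = (kg·m²·s⁻³·A⁻¹) · (kg⁻¹·m⁻²·s⁴·A²) = s·A.
s·A is the base-SI form of the coulomb.

C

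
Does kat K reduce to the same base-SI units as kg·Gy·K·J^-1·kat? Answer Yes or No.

Yes

Left side:
  kat = mol/s = s⁻¹·mol (catalytic activity).
  Combining: kat·K = (s⁻¹·mol) · K = s⁻¹·K·mol.
Right side:
  Gy = J/kg (absorbed dose = energy per mass),
      = m²·s⁻².
  J = N·m (work = force × distance),
      = kg·m²·s⁻².
  So J⁻¹ = kg⁻¹·m⁻²·s².
  kat = mol/s = s⁻¹·mol (catalytic activity).
  Combining: kg·Gy·K·J⁻¹·kat = kg · (m²·s⁻²) · K · (kg⁻¹·m⁻²·s²) · (s⁻¹·mol) = s⁻¹·K·mol.
Both reduce to s⁻¹·K·mol.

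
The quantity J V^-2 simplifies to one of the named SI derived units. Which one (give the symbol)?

J = kg·m²·s⁻².
V = kg·m²·s⁻³·A⁻¹.
So V⁻² = kg⁻²·m⁻⁴·s⁶·A².
Combining: J·V⁻² = (kg·m²·s⁻²) · (kg⁻²·m⁻⁴·s⁶·A²) = kg⁻¹·m⁻²·s⁴·A².
kg⁻¹·m⁻²·s⁴·A² is the base-SI form of the farad.

F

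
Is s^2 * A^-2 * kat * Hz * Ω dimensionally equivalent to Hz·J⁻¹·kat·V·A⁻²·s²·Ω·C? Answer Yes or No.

Yes

Left side:
  kat = mol/s = s⁻¹·mol (catalytic activity).
  Hz = 1/s = s⁻¹ (frequency is cycles per second).
  Ω = V/A (resistance = voltage per current),
      = kg·m²·s⁻³·A⁻².
  Combining: s²·A⁻²·kat·Hz·Ω = s² · A⁻² · (s⁻¹·mol) · s⁻¹ · (kg·m²·s⁻³·A⁻²) = kg·m²·s⁻³·A⁻⁴·mol.
Right side:
  Hz = 1/s = s⁻¹ (frequency is cycles per second).
  J = N·m (work = force × distance),
      = kg·m²·s⁻².
  So J⁻¹ = kg⁻¹·m⁻²·s².
  kat = mol/s = s⁻¹·mol (catalytic activity).
  V = W/A (potential = power per current),
      = kg·m²·s⁻³·A⁻¹.
  Ω = V/A (resistance = voltage per current),
      = kg·m²·s⁻³·A⁻².
  C = A·s = s·A (charge = current × time).
  Combining: Hz·J⁻¹·kat·V·A⁻²·s²·Ω·C = s⁻¹ · (kg⁻¹·m⁻²·s²) · (s⁻¹·mol) · (kg·m²·s⁻³·A⁻¹) · A⁻² · s² · (kg·m²·s⁻³·A⁻²) · (s·A) = kg·m²·s⁻³·A⁻⁴·mol.
Both reduce to kg·m²·s⁻³·A⁻⁴·mol.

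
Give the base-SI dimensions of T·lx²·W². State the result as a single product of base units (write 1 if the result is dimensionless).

T = Wb/m² (flux density = flux per area),
    = kg·s⁻²·A⁻¹.
lx = lm/m² (illuminance = luminous flux per area),
    = m⁻²·cd.
So lx² = m⁻⁴·cd².
W = J/s (power = energy per time),
    = kg·m²·s⁻³.
So W² = kg²·m⁴·s⁻⁶.
Combining: T·lx²·W² = (kg·s⁻²·A⁻¹) · (m⁻⁴·cd²) · (kg²·m⁴·s⁻⁶) = kg³·s⁻⁸·A⁻¹·cd².

kg³·s⁻⁸·A⁻¹·cd²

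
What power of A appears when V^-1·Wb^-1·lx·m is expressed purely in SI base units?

2

V = W/A (potential = power per current),
    = kg·m²·s⁻³·A⁻¹.
So V⁻¹ = kg⁻¹·m⁻²·s³·A.
Wb = V·s (flux: a volt is a weber per second),
    = kg·m²·s⁻²·A⁻¹.
So Wb⁻¹ = kg⁻¹·m⁻²·s²·A.
lx = lm/m² (illuminance = luminous flux per area),
    = m⁻²·cd.
Combining: V⁻¹·Wb⁻¹·lx·m = (kg⁻¹·m⁻²·s³·A) · (kg⁻¹·m⁻²·s²·A) · (m⁻²·cd) · m = kg⁻²·m⁻⁵·s⁵·A²·cd.
The exponent of A is 2.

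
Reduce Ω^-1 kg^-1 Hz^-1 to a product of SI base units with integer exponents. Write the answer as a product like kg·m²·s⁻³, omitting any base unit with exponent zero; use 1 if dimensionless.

Ω = V/A (resistance = voltage per current),
    = kg·m²·s⁻³·A⁻².
So Ω⁻¹ = kg⁻¹·m⁻²·s³·A².
Hz = 1/s = s⁻¹ (frequency is cycles per second).
So Hz⁻¹ = s.
Combining: Ω⁻¹·kg⁻¹·Hz⁻¹ = (kg⁻¹·m⁻²·s³·A²) · kg⁻¹ · s = kg⁻²·m⁻²·s⁴·A².

kg⁻²·m⁻²·s⁴·A²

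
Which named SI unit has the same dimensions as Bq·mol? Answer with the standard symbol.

Bq = 1/s = s⁻¹ (activity is decays per second).
Combining: Bq·mol = s⁻¹ · mol = s⁻¹·mol.
s⁻¹·mol is the base-SI form of the katal.

kat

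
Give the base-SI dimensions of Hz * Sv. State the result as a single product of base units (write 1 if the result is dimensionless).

m²·s⁻³

Hz = 1/s = s⁻¹ (frequency is cycles per second).
Sv = J/kg (equivalent dose = energy per mass),
    = m²·s⁻².
Combining: Hz·Sv = s⁻¹ · (m²·s⁻²) = m²·s⁻³.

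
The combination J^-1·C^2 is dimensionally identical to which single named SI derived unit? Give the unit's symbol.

F

J = kg·m²·s⁻².
So J⁻¹ = kg⁻¹·m⁻²·s².
C = s·A.
So C² = s²·A².
Combining: J⁻¹·C² = (kg⁻¹·m⁻²·s²) · (s²·A²) = kg⁻¹·m⁻²·s⁴·A².
kg⁻¹·m⁻²·s⁴·A² is the base-SI form of the farad.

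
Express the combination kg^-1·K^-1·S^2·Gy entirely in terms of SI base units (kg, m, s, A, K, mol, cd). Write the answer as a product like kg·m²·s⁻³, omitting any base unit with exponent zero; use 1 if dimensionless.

S = kg⁻¹·m⁻²·s³·A².
So S² = kg⁻²·m⁻⁴·s⁶·A⁴.
Gy = m²·s⁻².
Combining: kg⁻¹·K⁻¹·S²·Gy = kg⁻¹ · K⁻¹ · (kg⁻²·m⁻⁴·s⁶·A⁴) · (m²·s⁻²) = kg⁻³·m⁻²·s⁴·A⁴·K⁻¹.

kg⁻³·m⁻²·s⁴·A⁴·K⁻¹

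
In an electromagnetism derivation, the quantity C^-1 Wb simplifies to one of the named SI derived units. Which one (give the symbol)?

C = s·A.
So C⁻¹ = s⁻¹·A⁻¹.
Wb = kg·m²·s⁻²·A⁻¹.
Combining: C⁻¹·Wb = (s⁻¹·A⁻¹) · (kg·m²·s⁻²·A⁻¹) = kg·m²·s⁻³·A⁻².
kg·m²·s⁻³·A⁻² is the base-SI form of the ohm.

Ω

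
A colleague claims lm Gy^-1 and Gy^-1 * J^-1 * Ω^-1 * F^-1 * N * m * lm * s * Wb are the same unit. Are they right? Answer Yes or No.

Left side:
  lm = cd.
  Gy = m²·s⁻².
  So Gy⁻¹ = m⁻²·s².
  Combining: lm·Gy⁻¹ = cd · (m⁻²·s²) = m⁻²·s²·cd.
Right side:
  Gy = J/kg (absorbed dose = energy per mass),
      = m²·s⁻².
  So Gy⁻¹ = m⁻²·s².
  J = N·m (work = force × distance),
      = kg·m²·s⁻².
  So J⁻¹ = kg⁻¹·m⁻²·s².
  Ω = V/A (resistance = voltage per current),
      = kg·m²·s⁻³·A⁻².
  So Ω⁻¹ = kg⁻¹·m⁻²·s³·A².
  F = C/V (capacitance = charge per voltage),
      = A·s/(kg·m²·s⁻³·A⁻¹) (substituting C and V),
      = kg⁻¹·m⁻²·s⁴·A².
  So F⁻¹ = kg·m²·s⁻⁴·A⁻².
  N = kg·m/s² = kg·m·s⁻² (force = mass × acceleration).
  lm = cd·sr = cd (luminous flux; sr is dimensionless).
  Wb = V·s (flux: a volt is a weber per second),
      = kg·m²·s⁻²·A⁻¹.
  Combining: Gy⁻¹·J⁻¹·Ω⁻¹·F⁻¹·N·m·lm·s·Wb = (m⁻²·s²) · (kg⁻¹·m⁻²·s²) · (kg⁻¹·m⁻²·s³·A²) · (kg·m²·s⁻⁴·A⁻²) · (kg·m·s⁻²) · m · cd · s · (kg·m²·s⁻²·A⁻¹) = kg·A⁻¹·cd.
Left is m⁻²·s²·cd; right is kg·A⁻¹·cd — different.

No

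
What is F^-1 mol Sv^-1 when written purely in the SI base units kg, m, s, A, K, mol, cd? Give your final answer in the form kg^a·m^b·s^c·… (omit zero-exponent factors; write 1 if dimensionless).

kg·s⁻²·A⁻²·mol

F = kg⁻¹·m⁻²·s⁴·A².
So F⁻¹ = kg·m²·s⁻⁴·A⁻².
Sv = m²·s⁻².
So Sv⁻¹ = m⁻²·s².
Combining: F⁻¹·mol·Sv⁻¹ = (kg·m²·s⁻⁴·A⁻²) · mol · (m⁻²·s²) = kg·s⁻²·A⁻²·mol.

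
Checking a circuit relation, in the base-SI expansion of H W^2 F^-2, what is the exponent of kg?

H = kg·m²·s⁻²·A⁻².
W = kg·m²·s⁻³.
So W² = kg²·m⁴·s⁻⁶.
F = kg⁻¹·m⁻²·s⁴·A².
So F⁻² = kg²·m⁴·s⁻⁸·A⁻⁴.
Combining: H·W²·F⁻² = (kg·m²·s⁻²·A⁻²) · (kg²·m⁴·s⁻⁶) · (kg²·m⁴·s⁻⁸·A⁻⁴) = kg⁵·m¹⁰·s⁻¹⁶·A⁻⁶.
The exponent of kg is 5.

5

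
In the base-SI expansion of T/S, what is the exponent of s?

-5

S = 1/Ω (conductance is reciprocal resistance),
    = kg⁻¹·m⁻²·s³·A².
So S⁻¹ = kg·m²·s⁻³·A⁻².
T = Wb/m² (flux density = flux per area),
    = kg·s⁻²·A⁻¹.
Combining: S⁻¹·T = (kg·m²·s⁻³·A⁻²) · (kg·s⁻²·A⁻¹) = kg²·m²·s⁻⁵·A⁻³.
The exponent of s is -5.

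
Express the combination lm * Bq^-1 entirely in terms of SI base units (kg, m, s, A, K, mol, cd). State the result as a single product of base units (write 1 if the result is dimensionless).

s·cd

lm = cd·sr = cd (luminous flux; sr is dimensionless).
Bq = 1/s = s⁻¹ (activity is decays per second).
So Bq⁻¹ = s.
Combining: lm·Bq⁻¹ = cd · s = s·cd.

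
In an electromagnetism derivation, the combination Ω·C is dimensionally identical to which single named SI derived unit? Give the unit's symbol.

Wb

Ω = V/A (resistance = voltage per current),
    = kg·m²·s⁻³·A⁻².
C = A·s = s·A (charge = current × time).
Combining: Ω·C = (kg·m²·s⁻³·A⁻²) · (s·A) = kg·m²·s⁻²·A⁻¹.
kg·m²·s⁻²·A⁻¹ is the base-SI form of the weber.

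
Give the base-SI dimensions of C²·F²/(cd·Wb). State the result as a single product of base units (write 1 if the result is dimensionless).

C = s·A.
So C² = s²·A².
F = kg⁻¹·m⁻²·s⁴·A².
So F² = kg⁻²·m⁻⁴·s⁸·A⁴.
Wb = kg·m²·s⁻²·A⁻¹.
So Wb⁻¹ = kg⁻¹·m⁻²·s²·A.
Combining: C²·F²·cd⁻¹·Wb⁻¹ = (s²·A²) · (kg⁻²·m⁻⁴·s⁸·A⁴) · cd⁻¹ · (kg⁻¹·m⁻²·s²·A) = kg⁻³·m⁻⁶·s¹²·A⁷·cd⁻¹.

kg⁻³·m⁻⁶·s¹²·A⁷·cd⁻¹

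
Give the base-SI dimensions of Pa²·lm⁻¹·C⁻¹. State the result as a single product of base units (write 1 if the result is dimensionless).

kg²·m⁻²·s⁻⁵·A⁻¹·cd⁻¹

Pa = N/m² (pressure = force per area),
    = kg·m⁻¹·s⁻².
So Pa² = kg²·m⁻²·s⁻⁴.
lm = cd·sr = cd (luminous flux; sr is dimensionless).
So lm⁻¹ = cd⁻¹.
C = A·s = s·A (charge = current × time).
So C⁻¹ = s⁻¹·A⁻¹.
Combining: Pa²·lm⁻¹·C⁻¹ = (kg²·m⁻²·s⁻⁴) · cd⁻¹ · (s⁻¹·A⁻¹) = kg²·m⁻²·s⁻⁵·A⁻¹·cd⁻¹.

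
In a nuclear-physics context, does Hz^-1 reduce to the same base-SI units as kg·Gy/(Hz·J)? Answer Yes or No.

Left side:
  Hz = s⁻¹.
  So Hz⁻¹ = s.
Right side:
  Hz = s⁻¹.
  So Hz⁻¹ = s.
  J = kg·m²·s⁻².
  So J⁻¹ = kg⁻¹·m⁻²·s².
  Gy = m²·s⁻².
  Combining: kg·Hz⁻¹·J⁻¹·Gy = kg · s · (kg⁻¹·m⁻²·s²) · (m²·s⁻²) = s.
Both reduce to s.

Yes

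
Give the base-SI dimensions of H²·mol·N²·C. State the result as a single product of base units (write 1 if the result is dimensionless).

H = kg·m²·s⁻²·A⁻².
So H² = kg²·m⁴·s⁻⁴·A⁻⁴.
N = kg·m·s⁻².
So N² = kg²·m²·s⁻⁴.
C = s·A.
Combining: H²·mol·N²·C = (kg²·m⁴·s⁻⁴·A⁻⁴) · mol · (kg²·m²·s⁻⁴) · (s·A) = kg⁴·m⁶·s⁻⁷·A⁻³·mol.

kg⁴·m⁶·s⁻⁷·A⁻³·mol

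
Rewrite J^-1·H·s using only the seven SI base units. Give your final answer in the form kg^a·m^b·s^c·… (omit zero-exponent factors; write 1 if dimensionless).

J = N·m (work = force × distance),
    = kg·m²·s⁻².
So J⁻¹ = kg⁻¹·m⁻²·s².
H = Wb/A (inductance = flux per current),
    = kg·m²·s⁻²·A⁻².
Combining: J⁻¹·H·s = (kg⁻¹·m⁻²·s²) · (kg·m²·s⁻²·A⁻²) · s = s·A⁻².

s·A⁻²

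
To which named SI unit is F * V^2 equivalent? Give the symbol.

F = C/V (capacitance = charge per voltage),
    = A·s/(kg·m²·s⁻³·A⁻¹) (substituting C and V),
    = kg⁻¹·m⁻²·s⁴·A².
V = W/A (potential = power per current),
    = kg·m²·s⁻³·A⁻¹.
So V² = kg²·m⁴·s⁻⁶·A⁻².
Combining: F·V² = (kg⁻¹·m⁻²·s⁴·A²) · (kg²·m⁴·s⁻⁶·A⁻²) = kg·m²·s⁻².
kg·m²·s⁻² is the base-SI form of the joule.

J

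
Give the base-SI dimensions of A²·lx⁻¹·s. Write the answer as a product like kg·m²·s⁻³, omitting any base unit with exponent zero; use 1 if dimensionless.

lx = lm/m² (illuminance = luminous flux per area),
    = m⁻²·cd.
So lx⁻¹ = m²·cd⁻¹.
Combining: A²·lx⁻¹·s = A² · (m²·cd⁻¹) · s = m²·s·A²·cd⁻¹.

m²·s·A²·cd⁻¹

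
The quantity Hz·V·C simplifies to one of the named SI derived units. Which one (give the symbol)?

Hz = s⁻¹.
V = kg·m²·s⁻³·A⁻¹.
C = s·A.
Combining: Hz·V·C = s⁻¹ · (kg·m²·s⁻³·A⁻¹) · (s·A) = kg·m²·s⁻³.
kg·m²·s⁻³ is the base-SI form of the watt.

W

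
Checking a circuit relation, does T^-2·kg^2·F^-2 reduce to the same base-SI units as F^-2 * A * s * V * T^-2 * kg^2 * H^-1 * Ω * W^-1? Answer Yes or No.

Left side:
  T = Wb/m² (flux density = flux per area),
      = kg·s⁻²·A⁻¹.
  So T⁻² = kg⁻²·s⁴·A².
  F = C/V (capacitance = charge per voltage),
      = A·s/(kg·m²·s⁻³·A⁻¹) (substituting C and V),
      = kg⁻¹·m⁻²·s⁴·A².
  So F⁻² = kg²·m⁴·s⁻⁸·A⁻⁴.
  Combining: T⁻²·kg²·F⁻² = (kg⁻²·s⁴·A²) · kg² · (kg²·m⁴·s⁻⁸·A⁻⁴) = kg²·m⁴·s⁻⁴·A⁻².
Right side:
  F = C/V (capacitance = charge per voltage),
      = A·s/(kg·m²·s⁻³·A⁻¹) (substituting C and V),
      = kg⁻¹·m⁻²·s⁴·A².
  So F⁻² = kg²·m⁴·s⁻⁸·A⁻⁴.
  V = W/A (potential = power per current),
      = kg·m²·s⁻³·A⁻¹.
  T = Wb/m² (flux density = flux per area),
      = kg·s⁻²·A⁻¹.
  So T⁻² = kg⁻²·s⁴·A².
  H = Wb/A (inductance = flux per current),
      = kg·m²·s⁻²·A⁻².
  So H⁻¹ = kg⁻¹·m⁻²·s²·A².
  Ω = V/A (resistance = voltage per current),
      = kg·m²·s⁻³·A⁻².
  W = J/s (power = energy per time),
      = kg·m²·s⁻³.
  So W⁻¹ = kg⁻¹·m⁻²·s³.
  Combining: F⁻²·A·s·V·T⁻²·kg²·H⁻¹·Ω·W⁻¹ = (kg²·m⁴·s⁻⁸·A⁻⁴) · A · s · (kg·m²·s⁻³·A⁻¹) · (kg⁻²·s⁴·A²) · kg² · (kg⁻¹·m⁻²·s²·A²) · (kg·m²·s⁻³·A⁻²) · (kg⁻¹·m⁻²·s³) = kg²·m⁴·s⁻⁴·A⁻².
Both reduce to kg²·m⁴·s⁻⁴·A⁻².

Yes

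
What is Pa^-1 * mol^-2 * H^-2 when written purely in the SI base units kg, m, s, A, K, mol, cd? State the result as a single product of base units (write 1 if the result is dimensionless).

kg⁻³·m⁻³·s⁶·A⁴·mol⁻²

Pa = N/m² (pressure = force per area),
    = kg·m⁻¹·s⁻².
So Pa⁻¹ = kg⁻¹·m·s².
H = Wb/A (inductance = flux per current),
    = kg·m²·s⁻²·A⁻².
So H⁻² = kg⁻²·m⁻⁴·s⁴·A⁴.
Combining: Pa⁻¹·mol⁻²·H⁻² = (kg⁻¹·m·s²) · mol⁻² · (kg⁻²·m⁻⁴·s⁴·A⁴) = kg⁻³·m⁻³·s⁶·A⁴·mol⁻².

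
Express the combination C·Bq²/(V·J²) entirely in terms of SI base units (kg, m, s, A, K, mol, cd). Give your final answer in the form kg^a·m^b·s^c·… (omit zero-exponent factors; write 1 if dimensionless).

kg⁻³·m⁻⁶·s⁶·A²

V = kg·m²·s⁻³·A⁻¹.
So V⁻¹ = kg⁻¹·m⁻²·s³·A.
C = s·A.
J = kg·m²·s⁻².
So J⁻² = kg⁻²·m⁻⁴·s⁴.
Bq = s⁻¹.
So Bq² = s⁻².
Combining: V⁻¹·C·J⁻²·Bq² = (kg⁻¹·m⁻²·s³·A) · (s·A) · (kg⁻²·m⁻⁴·s⁴) · s⁻² = kg⁻³·m⁻⁶·s⁶·A².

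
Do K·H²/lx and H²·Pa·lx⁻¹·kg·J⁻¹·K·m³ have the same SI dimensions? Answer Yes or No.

No

Left side:
  H = Wb/A (inductance = flux per current),
      = kg·m²·s⁻²·A⁻².
  So H² = kg²·m⁴·s⁻⁴·A⁻⁴.
  lx = lm/m² (illuminance = luminous flux per area),
      = m⁻²·cd.
  So lx⁻¹ = m²·cd⁻¹.
  Combining: K·H²·lx⁻¹ = K · (kg²·m⁴·s⁻⁴·A⁻⁴) · (m²·cd⁻¹) = kg²·m⁶·s⁻⁴·A⁻⁴·K·cd⁻¹.
Right side:
  H = kg·m²·s⁻²·A⁻².
  So H² = kg²·m⁴·s⁻⁴·A⁻⁴.
  Pa = kg·m⁻¹·s⁻².
  lx = m⁻²·cd.
  So lx⁻¹ = m²·cd⁻¹.
  J = kg·m²·s⁻².
  So J⁻¹ = kg⁻¹·m⁻²·s².
  Combining: H²·Pa·lx⁻¹·kg·J⁻¹·K·m³ = (kg²·m⁴·s⁻⁴·A⁻⁴) · (kg·m⁻¹·s⁻²) · (m²·cd⁻¹) · kg · (kg⁻¹·m⁻²·s²) · K · m³ = kg³·m⁶·s⁻⁴·A⁻⁴·K·cd⁻¹.
Left is kg²·m⁶·s⁻⁴·A⁻⁴·K·cd⁻¹; right is kg³·m⁶·s⁻⁴·A⁻⁴·K·cd⁻¹ — different.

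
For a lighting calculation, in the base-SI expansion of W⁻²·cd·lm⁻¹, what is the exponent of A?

0

W = J/s (power = energy per time),
    = kg·m²·s⁻³.
So W⁻² = kg⁻²·m⁻⁴·s⁶.
lm = cd·sr = cd (luminous flux; sr is dimensionless).
So lm⁻¹ = cd⁻¹.
Combining: W⁻²·cd·lm⁻¹ = (kg⁻²·m⁻⁴·s⁶) · cd · cd⁻¹ = kg⁻²·m⁻⁴·s⁶.
The exponent of A is 0.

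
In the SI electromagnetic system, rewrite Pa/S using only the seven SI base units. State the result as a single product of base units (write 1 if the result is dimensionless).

kg²·m·s⁻⁵·A⁻²

Pa = N/m² (pressure = force per area),
    = kg·m⁻¹·s⁻².
S = 1/Ω (conductance is reciprocal resistance),
    = kg⁻¹·m⁻²·s³·A².
So S⁻¹ = kg·m²·s⁻³·A⁻².
Combining: Pa·S⁻¹ = (kg·m⁻¹·s⁻²) · (kg·m²·s⁻³·A⁻²) = kg²·m·s⁻⁵·A⁻².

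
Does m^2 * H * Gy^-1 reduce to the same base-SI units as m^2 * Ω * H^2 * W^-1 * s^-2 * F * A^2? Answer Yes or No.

No

Left side:
  H = Wb/A (inductance = flux per current),
      = kg·m²·s⁻²·A⁻².
  Gy = J/kg (absorbed dose = energy per mass),
      = m²·s⁻².
  So Gy⁻¹ = m⁻²·s².
  Combining: m²·H·Gy⁻¹ = m² · (kg·m²·s⁻²·A⁻²) · (m⁻²·s²) = kg·m²·A⁻².
Right side:
  Ω = kg·m²·s⁻³·A⁻².
  H = kg·m²·s⁻²·A⁻².
  So H² = kg²·m⁴·s⁻⁴·A⁻⁴.
  W = kg·m²·s⁻³.
  So W⁻¹ = kg⁻¹·m⁻²·s³.
  F = kg⁻¹·m⁻²·s⁴·A².
  Combining: m²·Ω·H²·W⁻¹·s⁻²·F·A² = m² · (kg·m²·s⁻³·A⁻²) · (kg²·m⁴·s⁻⁴·A⁻⁴) · (kg⁻¹·m⁻²·s³) · s⁻² · (kg⁻¹·m⁻²·s⁴·A²) · A² = kg·m⁴·s⁻²·A⁻².
Left is kg·m²·A⁻²; right is kg·m⁴·s⁻²·A⁻² — different.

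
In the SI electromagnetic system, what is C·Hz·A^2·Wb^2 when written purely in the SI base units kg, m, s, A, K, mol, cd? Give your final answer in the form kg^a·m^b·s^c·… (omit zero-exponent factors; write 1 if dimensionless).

C = A·s = s·A (charge = current × time).
Hz = 1/s = s⁻¹ (frequency is cycles per second).
Wb = V·s (flux: a volt is a weber per second),
    = kg·m²·s⁻²·A⁻¹.
So Wb² = kg²·m⁴·s⁻⁴·A⁻².
Combining: C·Hz·A²·Wb² = (s·A) · s⁻¹ · A² · (kg²·m⁴·s⁻⁴·A⁻²) = kg²·m⁴·s⁻⁴·A.

kg²·m⁴·s⁻⁴·A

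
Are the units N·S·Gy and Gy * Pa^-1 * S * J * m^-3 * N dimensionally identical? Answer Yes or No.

Yes

Left side:
  N = kg·m·s⁻².
  S = kg⁻¹·m⁻²·s³·A².
  Gy = m²·s⁻².
  Combining: N·S·Gy = (kg·m·s⁻²) · (kg⁻¹·m⁻²·s³·A²) · (m²·s⁻²) = m·s⁻¹·A².
Right side:
  Gy = m²·s⁻².
  Pa = kg·m⁻¹·s⁻².
  So Pa⁻¹ = kg⁻¹·m·s².
  S = kg⁻¹·m⁻²·s³·A².
  J = kg·m²·s⁻².
  N = kg·m·s⁻².
  Combining: Gy·Pa⁻¹·S·J·m⁻³·N = (m²·s⁻²) · (kg⁻¹·m·s²) · (kg⁻¹·m⁻²·s³·A²) · (kg·m²·s⁻²) · m⁻³ · (kg·m·s⁻²) = m·s⁻¹·A².
Both reduce to m·s⁻¹·A².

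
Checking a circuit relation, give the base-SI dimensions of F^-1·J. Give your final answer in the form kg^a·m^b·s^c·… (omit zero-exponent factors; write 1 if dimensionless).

kg²·m⁴·s⁻⁶·A⁻²

F = C/V (capacitance = charge per voltage),
    = A·s/(kg·m²·s⁻³·A⁻¹) (substituting C and V),
    = kg⁻¹·m⁻²·s⁴·A².
So F⁻¹ = kg·m²·s⁻⁴·A⁻².
J = N·m (work = force × distance),
    = kg·m²·s⁻².
Combining: F⁻¹·J = (kg·m²·s⁻⁴·A⁻²) · (kg·m²·s⁻²) = kg²·m⁴·s⁻⁶·A⁻².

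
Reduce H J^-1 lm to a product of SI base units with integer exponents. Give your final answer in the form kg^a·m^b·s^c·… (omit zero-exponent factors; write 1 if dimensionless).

H = Wb/A (inductance = flux per current),
    = kg·m²·s⁻²·A⁻².
J = N·m (work = force × distance),
    = kg·m²·s⁻².
So J⁻¹ = kg⁻¹·m⁻²·s².
lm = cd·sr = cd (luminous flux; sr is dimensionless).
Combining: H·J⁻¹·lm = (kg·m²·s⁻²·A⁻²) · (kg⁻¹·m⁻²·s²) · cd = A⁻²·cd.

A⁻²·cd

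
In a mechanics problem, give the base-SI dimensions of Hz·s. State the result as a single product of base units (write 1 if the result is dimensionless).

1

Hz = s⁻¹.
Combining: Hz·s = s⁻¹ · s = 1.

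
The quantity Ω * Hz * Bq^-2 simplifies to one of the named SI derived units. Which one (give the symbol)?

H

Ω = V/A (resistance = voltage per current),
    = kg·m²·s⁻³·A⁻².
Hz = 1/s = s⁻¹ (frequency is cycles per second).
Bq = 1/s = s⁻¹ (activity is decays per second).
So Bq⁻² = s².
Combining: Ω·Hz·Bq⁻² = (kg·m²·s⁻³·A⁻²) · s⁻¹ · s² = kg·m²·s⁻²·A⁻².
kg·m²·s⁻²·A⁻² is the base-SI form of the henry.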